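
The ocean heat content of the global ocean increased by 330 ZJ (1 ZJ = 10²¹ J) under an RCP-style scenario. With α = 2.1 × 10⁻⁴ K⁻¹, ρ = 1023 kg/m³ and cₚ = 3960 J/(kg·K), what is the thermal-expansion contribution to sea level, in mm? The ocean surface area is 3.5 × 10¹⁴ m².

48.9 mm

Per unit area: Q = 330×10²¹ / (3.5×10¹⁴) ≈ 9.429×10⁸ J/m²
Δh = αQ/(ρcₚ) = 2.1×10⁻⁴ × 9.429×10⁸ / (1023 × 3960) ≈ 0.048878 m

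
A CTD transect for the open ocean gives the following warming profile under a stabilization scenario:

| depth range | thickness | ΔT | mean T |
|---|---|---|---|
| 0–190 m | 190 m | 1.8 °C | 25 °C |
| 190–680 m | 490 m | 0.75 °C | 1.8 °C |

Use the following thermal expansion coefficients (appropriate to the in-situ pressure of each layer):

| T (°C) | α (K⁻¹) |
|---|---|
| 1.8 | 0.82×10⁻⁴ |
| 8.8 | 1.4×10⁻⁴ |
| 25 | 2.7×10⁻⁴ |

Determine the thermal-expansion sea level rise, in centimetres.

Layer 1 at 25 °C → α = 2.7×10⁻⁴ K⁻¹
Layer 2 at 1.8 °C → α = 0.82×10⁻⁴ K⁻¹
0–190 m: 2.7×10⁻⁴ × 1.8 × 190 = 0.09234 m
0.75 × 490 × 0.82×10⁻⁴ = 0.030135 m
Δh = 0.09234 + 0.030135 = 0.122475 m

Δh ≈ 12.2 cm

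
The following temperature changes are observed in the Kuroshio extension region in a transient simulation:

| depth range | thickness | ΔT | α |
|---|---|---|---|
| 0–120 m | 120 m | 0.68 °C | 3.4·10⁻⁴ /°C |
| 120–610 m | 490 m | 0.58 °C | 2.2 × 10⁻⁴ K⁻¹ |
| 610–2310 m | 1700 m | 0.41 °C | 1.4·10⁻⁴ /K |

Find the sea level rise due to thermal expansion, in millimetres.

0–120 m: 120 × 0.68 × 3.4×10⁻⁴ = 0.027744 m
Layer 2: 2.2×10⁻⁴ × 490 × 0.58 = 0.062524 m
Layer 3: 0.41 × 1.4×10⁻⁴ × 1700 = 0.09758 m
Δh = 0.027744 + 0.062524 + 0.09758 = 0.187848 m ≈ 188 mm

188 mm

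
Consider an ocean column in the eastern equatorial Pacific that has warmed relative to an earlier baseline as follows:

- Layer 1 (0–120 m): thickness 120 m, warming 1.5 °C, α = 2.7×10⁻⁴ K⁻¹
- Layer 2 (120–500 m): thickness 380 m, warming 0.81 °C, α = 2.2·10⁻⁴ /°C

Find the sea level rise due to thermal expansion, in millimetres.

Layer 1: 1.5 × 2.7×10⁻⁴ × 120 = 0.04860 m
120–500 m: 0.81 × 380 × 2.2×10⁻⁴ = 0.067716 m
Δh = 0.04860 + 0.067716 = 0.116316 m

116 mm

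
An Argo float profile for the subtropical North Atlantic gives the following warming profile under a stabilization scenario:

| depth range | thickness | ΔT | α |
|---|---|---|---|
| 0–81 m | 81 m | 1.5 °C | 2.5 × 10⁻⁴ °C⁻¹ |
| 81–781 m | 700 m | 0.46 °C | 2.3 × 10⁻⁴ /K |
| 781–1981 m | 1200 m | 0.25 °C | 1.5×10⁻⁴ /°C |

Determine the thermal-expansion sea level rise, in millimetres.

about 149 mm

1.5 × 2.5×10⁻⁴ × 81 = 0.030375 m
81–781 m: 2.3×10⁻⁴ × 0.46 × 700 = 0.07406 m
0.25 × 1200 × 1.5×10⁻⁴ = 0.04500 m
Δh = 0.030375 + 0.07406 + 0.04500 = 0.149435 m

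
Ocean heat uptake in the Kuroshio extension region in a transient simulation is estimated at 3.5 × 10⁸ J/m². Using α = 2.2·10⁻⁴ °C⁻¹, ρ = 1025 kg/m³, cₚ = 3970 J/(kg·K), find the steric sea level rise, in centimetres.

1.89 cm of thermosteric rise

Δh = αQ/(ρcₚ) = 2.2×10⁻⁴ × 3.5×10⁸ / (1025 × 3970) ≈ 0.018922 m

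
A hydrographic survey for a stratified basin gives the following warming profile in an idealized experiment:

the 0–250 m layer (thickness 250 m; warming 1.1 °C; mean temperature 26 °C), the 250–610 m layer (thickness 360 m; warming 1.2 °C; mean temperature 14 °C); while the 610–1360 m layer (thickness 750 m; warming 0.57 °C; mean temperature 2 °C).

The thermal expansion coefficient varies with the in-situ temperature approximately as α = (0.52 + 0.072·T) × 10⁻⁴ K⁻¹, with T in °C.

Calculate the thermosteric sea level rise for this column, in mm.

about 160 mm

Layer 1: α = (0.52 + 0.072×26)×10⁻⁴ = 2.392×10⁻⁴ K⁻¹
Layer 2: α = (0.52 + 0.072×14)×10⁻⁴ = 1.528×10⁻⁴ K⁻¹
Layer 3: α = (0.52 + 0.072×2)×10⁻⁴ = 0.664×10⁻⁴ K⁻¹
Layer 1: 250 × 2.392×10⁻⁴ × 1.1 = 0.06578 m
250–610 m: 1.528×10⁻⁴ × 360 × 1.2 = 0.0660096 m
Layer 3: 750 × 0.664×10⁻⁴ × 0.57 = 0.028386 m
Δh = 0.06578 + 0.0660096 + 0.028386 = 0.1601756 m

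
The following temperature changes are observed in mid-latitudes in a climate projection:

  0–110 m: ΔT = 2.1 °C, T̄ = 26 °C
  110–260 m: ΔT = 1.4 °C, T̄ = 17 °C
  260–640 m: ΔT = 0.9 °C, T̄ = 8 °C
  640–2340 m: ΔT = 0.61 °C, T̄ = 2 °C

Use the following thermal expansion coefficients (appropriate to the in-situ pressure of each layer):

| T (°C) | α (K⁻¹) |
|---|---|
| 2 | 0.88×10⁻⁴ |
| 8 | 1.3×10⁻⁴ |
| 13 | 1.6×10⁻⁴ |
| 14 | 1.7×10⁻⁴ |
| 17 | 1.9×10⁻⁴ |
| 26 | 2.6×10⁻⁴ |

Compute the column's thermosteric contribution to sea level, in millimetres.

Layer 1 at 26 °C → α = 2.6×10⁻⁴ K⁻¹
Layer 2 at 17 °C → α = 1.9×10⁻⁴ K⁻¹
Layer 3 at 8 °C → α = 1.3×10⁻⁴ K⁻¹
Layer 4 at 2 °C → α = 0.88×10⁻⁴ K⁻¹
110 × 2.1 × 2.6×10⁻⁴ = 0.06006 m
110–260 m: 1.4 × 150 × 1.9×10⁻⁴ = 0.03990 m
380 × 1.3×10⁻⁴ × 0.9 = 0.04446 m
640–2340 m: 1700 × 0.88×10⁻⁴ × 0.61 = 0.091256 m
Δh = 0.06006 + 0.03990 + 0.04446 + 0.091256 = 0.235676 m

Δh = 240 mm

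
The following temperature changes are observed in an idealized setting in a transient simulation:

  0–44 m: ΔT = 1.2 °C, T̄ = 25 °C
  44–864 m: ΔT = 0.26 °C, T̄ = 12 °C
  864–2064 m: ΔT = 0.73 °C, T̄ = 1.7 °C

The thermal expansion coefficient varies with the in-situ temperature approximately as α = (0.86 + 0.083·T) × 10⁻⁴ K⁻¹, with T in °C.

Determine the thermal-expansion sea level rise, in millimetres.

140 mm of thermosteric rise

Layer 1: α = (0.86 + 0.083×25)×10⁻⁴ = 2.935×10⁻⁴ K⁻¹
Layer 2: α = (0.86 + 0.083×12)×10⁻⁴ = 1.856×10⁻⁴ K⁻¹
Layer 3: α = (0.86 + 0.083×1.7)×10⁻⁴ = 1.0011×10⁻⁴ K⁻¹
0–44 m: 2.935×10⁻⁴ × 1.2 × 44 = 0.0154968 m
Layer 2: 820 × 0.26 × 1.856×10⁻⁴ = 0.03956992 m
0.73 × 1200 × 1.0011×10⁻⁴ = 0.08769636 m
Δh = 0.0154968 + 0.03956992 + 0.08769636 = 0.14276308 m ≈ 140 mm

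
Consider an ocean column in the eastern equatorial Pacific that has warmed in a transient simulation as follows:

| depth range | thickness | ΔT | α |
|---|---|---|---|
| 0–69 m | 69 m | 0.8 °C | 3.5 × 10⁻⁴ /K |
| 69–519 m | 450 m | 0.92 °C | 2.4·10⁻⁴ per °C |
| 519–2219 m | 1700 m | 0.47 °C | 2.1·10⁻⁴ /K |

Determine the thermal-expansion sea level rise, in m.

0.8 × 69 × 3.5×10⁻⁴ = 0.01932 m
Layer 2: 0.92 × 2.4×10⁻⁴ × 450 = 0.09936 m
Layer 3: 0.47 × 2.1×10⁻⁴ × 1700 = 0.16779 m
Δh = 0.01932 + 0.09936 + 0.16779 = 0.28647 m ≈ 0.286 m

0.286 m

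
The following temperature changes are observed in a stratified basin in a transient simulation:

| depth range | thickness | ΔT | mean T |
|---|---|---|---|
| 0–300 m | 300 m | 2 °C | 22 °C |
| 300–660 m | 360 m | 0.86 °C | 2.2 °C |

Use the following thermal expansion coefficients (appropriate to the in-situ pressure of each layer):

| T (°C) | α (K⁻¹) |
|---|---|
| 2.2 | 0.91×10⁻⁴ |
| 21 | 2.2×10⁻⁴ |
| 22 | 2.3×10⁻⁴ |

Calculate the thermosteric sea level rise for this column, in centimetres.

16.6 cm

Layer 1 at 22 °C → α = 2.3×10⁻⁴ K⁻¹
Layer 2 at 2.2 °C → α = 0.91×10⁻⁴ K⁻¹
2 × 2.3×10⁻⁴ × 300 = 0.13800 m
300–660 m: 0.91×10⁻⁴ × 0.86 × 360 = 0.0281736 m
Δh = 0.13800 + 0.0281736 = 0.1661736 m ≈ 16.6 cm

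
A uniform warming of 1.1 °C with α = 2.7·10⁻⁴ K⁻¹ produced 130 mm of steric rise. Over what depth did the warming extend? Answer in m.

H = Δh/(αΔT) = 0.13 / (2.7×10⁻⁴ × 1.1) ≈ 437.7 m

about 438 m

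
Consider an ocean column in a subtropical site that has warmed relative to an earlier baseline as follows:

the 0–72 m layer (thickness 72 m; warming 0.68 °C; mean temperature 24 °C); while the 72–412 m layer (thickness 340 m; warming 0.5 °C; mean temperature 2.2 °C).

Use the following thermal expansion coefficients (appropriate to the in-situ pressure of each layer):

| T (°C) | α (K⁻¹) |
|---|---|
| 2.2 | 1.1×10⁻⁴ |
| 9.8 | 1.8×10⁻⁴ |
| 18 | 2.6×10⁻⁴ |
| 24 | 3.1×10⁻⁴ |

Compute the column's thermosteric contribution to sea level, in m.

Layer 1 at 24 °C → α = 3.1×10⁻⁴ K⁻¹
Layer 2 at 2.2 °C → α = 1.1×10⁻⁴ K⁻¹
0.68 × 72 × 3.1×10⁻⁴ = 0.0151776 m
Layer 2: 0.5 × 1.1×10⁻⁴ × 340 = 0.01870 m
Δh = 0.0151776 + 0.01870 = 0.0338776 m

Δh ≈ 0.0339 m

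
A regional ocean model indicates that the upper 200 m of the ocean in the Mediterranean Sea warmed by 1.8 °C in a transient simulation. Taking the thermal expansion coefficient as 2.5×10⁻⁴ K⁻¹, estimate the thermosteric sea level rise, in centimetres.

Δh = 9.0 cm

Δh = αΔT·H = 2.5×10⁻⁴ × 1.8 × 200 = 0.09000 m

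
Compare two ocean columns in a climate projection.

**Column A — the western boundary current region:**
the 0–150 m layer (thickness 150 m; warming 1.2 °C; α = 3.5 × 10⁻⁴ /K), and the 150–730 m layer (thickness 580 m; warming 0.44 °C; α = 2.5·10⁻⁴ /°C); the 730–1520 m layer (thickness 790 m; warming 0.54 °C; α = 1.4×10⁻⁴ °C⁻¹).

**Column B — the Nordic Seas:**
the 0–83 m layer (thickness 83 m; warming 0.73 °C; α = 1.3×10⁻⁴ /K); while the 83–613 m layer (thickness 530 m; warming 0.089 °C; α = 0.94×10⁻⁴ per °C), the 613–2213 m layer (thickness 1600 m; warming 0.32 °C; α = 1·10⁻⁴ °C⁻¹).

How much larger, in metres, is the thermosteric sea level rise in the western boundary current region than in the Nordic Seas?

A 0–150 m: 150 × 3.5×10⁻⁴ × 1.2 = 0.06300 m
A Layer 2: 2.5×10⁻⁴ × 0.44 × 580 = 0.06380 m
A 1.4×10⁻⁴ × 790 × 0.54 = 0.059724 m
A total: 0.186524 m
B Layer 1: 0.73 × 83 × 1.3×10⁻⁴ = 0.0078767 m
B 83–613 m: 0.089 × 0.94×10⁻⁴ × 530 = 0.00443398 m
B Layer 3: 1600 × 1×10⁻⁴ × 0.32 = 0.05120 m
B total: 0.06351068 m
Difference: 0.186524 − 0.06351068 = 0.12301332 m

0.12 m larger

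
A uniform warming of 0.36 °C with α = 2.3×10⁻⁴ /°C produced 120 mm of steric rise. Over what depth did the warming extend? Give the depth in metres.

about 1450 m

H = Δh/(αΔT) = 0.12 / (2.3×10⁻⁴ × 0.36) ≈ 1449 m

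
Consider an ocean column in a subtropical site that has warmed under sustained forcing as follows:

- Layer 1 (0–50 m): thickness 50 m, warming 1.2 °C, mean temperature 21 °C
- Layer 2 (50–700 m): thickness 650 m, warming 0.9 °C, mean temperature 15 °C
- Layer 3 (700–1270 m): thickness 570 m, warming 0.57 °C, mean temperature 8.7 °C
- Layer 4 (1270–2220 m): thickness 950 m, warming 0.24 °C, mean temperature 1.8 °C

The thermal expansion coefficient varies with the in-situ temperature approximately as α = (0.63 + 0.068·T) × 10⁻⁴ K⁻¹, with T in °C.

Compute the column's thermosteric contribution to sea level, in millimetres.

170 mm of thermosteric rise

Layer 1: α = (0.63 + 0.068×21)×10⁻⁴ = 2.058×10⁻⁴ K⁻¹
Layer 2: α = (0.63 + 0.068×15)×10⁻⁴ = 1.65×10⁻⁴ K⁻¹
Layer 3: α = (0.63 + 0.068×8.7)×10⁻⁴ = 1.2216×10⁻⁴ K⁻¹
Layer 4: α = (0.63 + 0.068×1.8)×10⁻⁴ = 0.7524×10⁻⁴ K⁻¹
0–50 m: 1.2 × 50 × 2.058×10⁻⁴ = 0.012348 m
650 × 1.65×10⁻⁴ × 0.9 = 0.096525 m
Layer 3: 0.57 × 570 × 1.2216×10⁻⁴ = 0.039689784 m
1270–2220 m: 950 × 0.7524×10⁻⁴ × 0.24 = 0.01715472 m
Δh = 0.012348 + 0.096525 + 0.039689784 + 0.01715472 = 0.165717504 m ≈ 170 mm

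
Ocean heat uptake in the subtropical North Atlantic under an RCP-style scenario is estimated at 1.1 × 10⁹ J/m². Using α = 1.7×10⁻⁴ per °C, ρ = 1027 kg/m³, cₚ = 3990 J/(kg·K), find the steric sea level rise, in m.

Δh = αQ/(ρcₚ) = 1.7×10⁻⁴ × 1.1×10⁹ / (1027 × 3990) ≈ 0.045635 m

Δh ≈ 0.0456 m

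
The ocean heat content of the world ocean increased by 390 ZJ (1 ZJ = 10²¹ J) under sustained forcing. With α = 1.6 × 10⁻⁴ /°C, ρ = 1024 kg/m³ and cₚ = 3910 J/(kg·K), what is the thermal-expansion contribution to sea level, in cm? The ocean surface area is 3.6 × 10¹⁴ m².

Per unit area: Q = 390×10²¹ / (3.6×10¹⁴) ≈ 1.083×10⁹ J/m²
Δh = αQ/(ρcₚ) = 1.6×10⁻⁴ × 1.083×10⁹ / (1024 × 3910) ≈ 0.043278 m

4.3 cm of thermosteric rise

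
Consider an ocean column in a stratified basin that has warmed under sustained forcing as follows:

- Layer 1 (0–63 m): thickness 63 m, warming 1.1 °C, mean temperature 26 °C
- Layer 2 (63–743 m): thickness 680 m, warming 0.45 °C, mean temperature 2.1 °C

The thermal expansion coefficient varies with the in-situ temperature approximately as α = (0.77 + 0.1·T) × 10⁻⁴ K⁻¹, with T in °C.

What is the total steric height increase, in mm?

Δh ≈ 53.3 mm

Layer 1: α = (0.77 + 0.1×26)×10⁻⁴ = 3.37×10⁻⁴ K⁻¹
Layer 2: α = (0.77 + 0.1×2.1)×10⁻⁴ = 0.98×10⁻⁴ K⁻¹
3.37×10⁻⁴ × 1.1 × 63 = 0.0233541 m
63–743 m: 0.45 × 0.98×10⁻⁴ × 680 = 0.029988 m
Δh = 0.0233541 + 0.029988 = 0.0533421 m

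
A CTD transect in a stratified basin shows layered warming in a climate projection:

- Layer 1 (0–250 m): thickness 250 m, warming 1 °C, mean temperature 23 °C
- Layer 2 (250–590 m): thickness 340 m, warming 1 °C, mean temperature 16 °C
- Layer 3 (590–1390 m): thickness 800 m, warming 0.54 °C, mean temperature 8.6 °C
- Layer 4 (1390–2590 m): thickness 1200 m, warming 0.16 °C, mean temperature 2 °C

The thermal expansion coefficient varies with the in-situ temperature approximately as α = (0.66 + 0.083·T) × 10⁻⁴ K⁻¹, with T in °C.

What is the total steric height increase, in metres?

Layer 1: α = (0.66 + 0.083×23)×10⁻⁴ = 2.569×10⁻⁴ K⁻¹
Layer 2: α = (0.66 + 0.083×16)×10⁻⁴ = 1.988×10⁻⁴ K⁻¹
Layer 3: α = (0.66 + 0.083×8.6)×10⁻⁴ = 1.3738×10⁻⁴ K⁻¹
Layer 4: α = (0.66 + 0.083×2)×10⁻⁴ = 0.826×10⁻⁴ K⁻¹
0–250 m: 250 × 1 × 2.569×10⁻⁴ = 0.064225 m
Layer 2: 340 × 1 × 1.988×10⁻⁴ = 0.067592 m
Layer 3: 800 × 1.3738×10⁻⁴ × 0.54 = 0.05934816 m
Layer 4: 0.826×10⁻⁴ × 0.16 × 1200 = 0.0158592 m
Δh = 0.064225 + 0.067592 + 0.05934816 + 0.0158592 = 0.20702436 m

Δh = 0.207 m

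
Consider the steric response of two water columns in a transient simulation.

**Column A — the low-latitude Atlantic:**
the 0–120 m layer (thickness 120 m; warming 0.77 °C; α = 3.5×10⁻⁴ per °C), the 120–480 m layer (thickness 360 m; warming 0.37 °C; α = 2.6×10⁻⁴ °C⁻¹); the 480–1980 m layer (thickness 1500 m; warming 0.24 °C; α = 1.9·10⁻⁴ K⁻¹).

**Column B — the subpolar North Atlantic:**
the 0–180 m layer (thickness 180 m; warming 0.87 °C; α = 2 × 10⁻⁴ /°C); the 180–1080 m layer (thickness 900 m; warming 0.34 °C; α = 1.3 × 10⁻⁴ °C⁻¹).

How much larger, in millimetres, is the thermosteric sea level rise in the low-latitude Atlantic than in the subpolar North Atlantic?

A 0–120 m: 120 × 0.77 × 3.5×10⁻⁴ = 0.03234 m
A 120–480 m: 0.37 × 2.6×10⁻⁴ × 360 = 0.034632 m
A 1.9×10⁻⁴ × 1500 × 0.24 = 0.06840 m
A total: 0.135372 m
B 0–180 m: 2×10⁻⁴ × 180 × 0.87 = 0.03132 m
B 900 × 1.3×10⁻⁴ × 0.34 = 0.03978 m
B total: 0.07110 m
Difference: 0.135372 − 0.07110 = 0.064272 m

64 mm larger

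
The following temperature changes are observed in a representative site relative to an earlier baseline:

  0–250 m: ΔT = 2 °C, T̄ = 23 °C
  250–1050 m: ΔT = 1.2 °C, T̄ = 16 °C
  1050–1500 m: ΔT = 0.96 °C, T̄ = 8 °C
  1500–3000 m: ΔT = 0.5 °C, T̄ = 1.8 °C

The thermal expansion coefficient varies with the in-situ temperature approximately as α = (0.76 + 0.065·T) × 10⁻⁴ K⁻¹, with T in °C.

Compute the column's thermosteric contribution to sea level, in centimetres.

40.7 cm of thermosteric rise

Layer 1: α = (0.76 + 0.065×23)×10⁻⁴ = 2.255×10⁻⁴ K⁻¹
Layer 2: α = (0.76 + 0.065×16)×10⁻⁴ = 1.8×10⁻⁴ K⁻¹
Layer 3: α = (0.76 + 0.065×8)×10⁻⁴ = 1.28×10⁻⁴ K⁻¹
Layer 4: α = (0.76 + 0.065×1.8)×10⁻⁴ = 0.877×10⁻⁴ K⁻¹
0–250 m: 250 × 2 × 2.255×10⁻⁴ = 0.11275 m
250–1050 m: 800 × 1.8×10⁻⁴ × 1.2 = 0.17280 m
1050–1500 m: 450 × 1.28×10⁻⁴ × 0.96 = 0.055296 m
Layer 4: 0.5 × 1500 × 0.877×10⁻⁴ = 0.065775 m
Δh = 0.11275 + 0.17280 + 0.055296 + 0.065775 = 0.406621 m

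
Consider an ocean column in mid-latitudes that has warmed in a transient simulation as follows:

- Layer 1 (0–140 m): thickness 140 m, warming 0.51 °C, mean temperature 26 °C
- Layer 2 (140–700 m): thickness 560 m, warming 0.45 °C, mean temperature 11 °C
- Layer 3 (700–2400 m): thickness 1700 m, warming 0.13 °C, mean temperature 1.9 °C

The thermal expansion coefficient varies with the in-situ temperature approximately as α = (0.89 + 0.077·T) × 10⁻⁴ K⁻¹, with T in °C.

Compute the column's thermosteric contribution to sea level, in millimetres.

Δh = 87 mm

Layer 1: α = (0.89 + 0.077×26)×10⁻⁴ = 2.892×10⁻⁴ K⁻¹
Layer 2: α = (0.89 + 0.077×11)×10⁻⁴ = 1.737×10⁻⁴ K⁻¹
Layer 3: α = (0.89 + 0.077×1.9)×10⁻⁴ = 1.0363×10⁻⁴ K⁻¹
Layer 1: 2.892×10⁻⁴ × 0.51 × 140 = 0.02064888 m
Layer 2: 1.737×10⁻⁴ × 0.45 × 560 = 0.0437724 m
700–2400 m: 1.0363×10⁻⁴ × 0.13 × 1700 = 0.02290223 m
Δh = 0.02064888 + 0.0437724 + 0.02290223 = 0.08732351 m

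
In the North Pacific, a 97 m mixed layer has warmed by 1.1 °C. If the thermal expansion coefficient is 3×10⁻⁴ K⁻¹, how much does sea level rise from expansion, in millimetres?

Δh ≈ 32 mm

Δh = αΔT·H = 3×10⁻⁴ × 1.1 × 97 = 0.03201 m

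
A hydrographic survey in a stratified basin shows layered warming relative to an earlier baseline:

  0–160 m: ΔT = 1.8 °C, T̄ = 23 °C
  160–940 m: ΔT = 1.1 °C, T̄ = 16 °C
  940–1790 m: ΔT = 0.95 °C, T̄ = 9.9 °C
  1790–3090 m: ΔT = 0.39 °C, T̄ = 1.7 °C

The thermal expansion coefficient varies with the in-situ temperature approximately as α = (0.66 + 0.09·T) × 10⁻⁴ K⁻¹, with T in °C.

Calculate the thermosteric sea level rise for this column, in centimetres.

Layer 1: α = (0.66 + 0.09×23)×10⁻⁴ = 2.73×10⁻⁴ K⁻¹
Layer 2: α = (0.66 + 0.09×16)×10⁻⁴ = 2.1×10⁻⁴ K⁻¹
Layer 3: α = (0.66 + 0.09×9.9)×10⁻⁴ = 1.551×10⁻⁴ K⁻¹
Layer 4: α = (0.66 + 0.09×1.7)×10⁻⁴ = 0.813×10⁻⁴ K⁻¹
0–160 m: 2.73×10⁻⁴ × 1.8 × 160 = 0.078624 m
2.1×10⁻⁴ × 780 × 1.1 = 0.18018 m
0.95 × 850 × 1.551×10⁻⁴ = 0.12524325 m
Layer 4: 1300 × 0.813×10⁻⁴ × 0.39 = 0.0412191 m
Δh = 0.078624 + 0.18018 + 0.12524325 + 0.0412191 = 0.42526635 m ≈ 42.5 cm

Δh ≈ 42.5 cm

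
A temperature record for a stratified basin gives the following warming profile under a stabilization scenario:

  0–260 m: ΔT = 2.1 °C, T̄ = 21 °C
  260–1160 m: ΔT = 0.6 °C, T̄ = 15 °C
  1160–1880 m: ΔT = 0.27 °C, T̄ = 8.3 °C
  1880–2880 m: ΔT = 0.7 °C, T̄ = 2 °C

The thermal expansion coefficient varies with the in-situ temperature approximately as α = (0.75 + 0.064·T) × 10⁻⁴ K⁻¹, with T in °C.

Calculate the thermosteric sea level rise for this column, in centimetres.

Layer 1: α = (0.75 + 0.064×21)×10⁻⁴ = 2.094×10⁻⁴ K⁻¹
Layer 2: α = (0.75 + 0.064×15)×10⁻⁴ = 1.71×10⁻⁴ K⁻¹
Layer 3: α = (0.75 + 0.064×8.3)×10⁻⁴ = 1.2812×10⁻⁴ K⁻¹
Layer 4: α = (0.75 + 0.064×2)×10⁻⁴ = 0.878×10⁻⁴ K⁻¹
0–260 m: 2.1 × 2.094×10⁻⁴ × 260 = 0.1143324 m
260–1160 m: 900 × 0.6 × 1.71×10⁻⁴ = 0.09234 m
Layer 3: 720 × 1.2812×10⁻⁴ × 0.27 = 0.024906528 m
Layer 4: 0.7 × 0.878×10⁻⁴ × 1000 = 0.06146 m
Δh = 0.1143324 + 0.09234 + 0.024906528 + 0.06146 = 0.293038928 m ≈ 29 cm

Δh ≈ 29 cm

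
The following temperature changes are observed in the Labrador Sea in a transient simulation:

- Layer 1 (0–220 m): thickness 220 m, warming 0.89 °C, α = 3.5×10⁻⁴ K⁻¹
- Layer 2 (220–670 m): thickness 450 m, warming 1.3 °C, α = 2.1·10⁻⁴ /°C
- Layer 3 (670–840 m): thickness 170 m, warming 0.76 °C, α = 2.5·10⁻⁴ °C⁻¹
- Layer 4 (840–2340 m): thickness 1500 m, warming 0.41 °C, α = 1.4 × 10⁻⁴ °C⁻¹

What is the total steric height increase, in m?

0.310 m of thermosteric rise

220 × 3.5×10⁻⁴ × 0.89 = 0.06853 m
1.3 × 2.1×10⁻⁴ × 450 = 0.12285 m
170 × 2.5×10⁻⁴ × 0.76 = 0.03230 m
840–2340 m: 1500 × 0.41 × 1.4×10⁻⁴ = 0.08610 m
Δh = 0.06853 + 0.12285 + 0.03230 + 0.08610 = 0.30978 m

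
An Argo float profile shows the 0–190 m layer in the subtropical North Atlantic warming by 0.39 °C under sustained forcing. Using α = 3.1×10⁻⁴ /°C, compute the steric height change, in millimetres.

Δh = αΔT·H = 3.1×10⁻⁴ × 0.39 × 190 = 0.022971 m

23.0 mm of thermosteric rise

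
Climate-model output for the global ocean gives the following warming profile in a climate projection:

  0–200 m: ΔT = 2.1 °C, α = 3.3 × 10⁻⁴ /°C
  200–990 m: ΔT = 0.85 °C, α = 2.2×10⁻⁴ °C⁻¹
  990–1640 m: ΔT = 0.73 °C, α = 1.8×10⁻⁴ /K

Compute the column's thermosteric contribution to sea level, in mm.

Δh = 372 mm

3.3×10⁻⁴ × 2.1 × 200 = 0.13860 m
0.85 × 790 × 2.2×10⁻⁴ = 0.14773 m
650 × 1.8×10⁻⁴ × 0.73 = 0.08541 m
Δh = 0.13860 + 0.14773 + 0.08541 = 0.37174 m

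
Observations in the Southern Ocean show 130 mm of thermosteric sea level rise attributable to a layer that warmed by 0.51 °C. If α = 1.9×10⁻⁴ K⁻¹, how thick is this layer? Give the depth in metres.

1300 m

H = Δh/(αΔT) = 0.13 / (1.9×10⁻⁴ × 0.51) ≈ 1342 m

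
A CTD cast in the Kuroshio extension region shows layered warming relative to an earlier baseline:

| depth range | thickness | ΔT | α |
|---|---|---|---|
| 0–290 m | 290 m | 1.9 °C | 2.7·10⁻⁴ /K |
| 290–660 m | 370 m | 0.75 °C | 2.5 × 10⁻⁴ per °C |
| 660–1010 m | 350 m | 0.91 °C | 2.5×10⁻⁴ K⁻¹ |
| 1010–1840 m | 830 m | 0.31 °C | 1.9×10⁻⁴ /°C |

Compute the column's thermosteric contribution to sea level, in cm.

Δh ≈ 35 cm

Layer 1: 290 × 2.7×10⁻⁴ × 1.9 = 0.14877 m
290–660 m: 0.75 × 2.5×10⁻⁴ × 370 = 0.069375 m
Layer 3: 350 × 0.91 × 2.5×10⁻⁴ = 0.079625 m
1010–1840 m: 830 × 1.9×10⁻⁴ × 0.31 = 0.048887 m
Δh = 0.14877 + 0.069375 + 0.079625 + 0.048887 = 0.346657 m ≈ 35 cm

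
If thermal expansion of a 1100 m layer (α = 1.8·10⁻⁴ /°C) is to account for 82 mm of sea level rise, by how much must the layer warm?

ΔT = Δh/(αH) = 0.082 / (1.8×10⁻⁴ × 1100) ≈ 0.4141 K

about 0.414 K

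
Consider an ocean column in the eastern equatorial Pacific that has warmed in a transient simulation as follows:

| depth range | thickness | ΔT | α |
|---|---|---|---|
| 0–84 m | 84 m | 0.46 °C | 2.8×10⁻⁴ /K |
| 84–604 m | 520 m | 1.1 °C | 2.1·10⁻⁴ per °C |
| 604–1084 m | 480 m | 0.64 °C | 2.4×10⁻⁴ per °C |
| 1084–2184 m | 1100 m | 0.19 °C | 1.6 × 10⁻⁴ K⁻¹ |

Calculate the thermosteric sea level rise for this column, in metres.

Δh ≈ 0.24 m

Layer 1: 84 × 0.46 × 2.8×10⁻⁴ = 0.0108192 m
84–604 m: 1.1 × 520 × 2.1×10⁻⁴ = 0.12012 m
480 × 0.64 × 2.4×10⁻⁴ = 0.073728 m
Layer 4: 0.19 × 1100 × 1.6×10⁻⁴ = 0.03344 m
Δh = 0.0108192 + 0.12012 + 0.073728 + 0.03344 = 0.2381072 m ≈ 0.24 m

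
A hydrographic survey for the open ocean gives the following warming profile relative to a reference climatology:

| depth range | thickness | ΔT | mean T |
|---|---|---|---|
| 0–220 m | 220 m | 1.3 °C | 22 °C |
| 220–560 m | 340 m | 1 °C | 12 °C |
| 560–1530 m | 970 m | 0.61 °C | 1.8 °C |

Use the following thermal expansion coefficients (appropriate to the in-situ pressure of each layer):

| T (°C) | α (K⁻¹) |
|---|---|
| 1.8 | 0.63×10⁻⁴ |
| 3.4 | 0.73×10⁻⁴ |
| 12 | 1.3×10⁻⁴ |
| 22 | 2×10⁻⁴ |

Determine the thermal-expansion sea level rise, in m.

Layer 1 at 22 °C → α = 2×10⁻⁴ K⁻¹
Layer 2 at 12 °C → α = 1.3×10⁻⁴ K⁻¹
Layer 3 at 1.8 °C → α = 0.63×10⁻⁴ K⁻¹
0–220 m: 2×10⁻⁴ × 220 × 1.3 = 0.05720 m
340 × 1 × 1.3×10⁻⁴ = 0.04420 m
560–1530 m: 970 × 0.63×10⁻⁴ × 0.61 = 0.0372771 m
Δh = 0.05720 + 0.04420 + 0.0372771 = 0.1386771 m

0.14 m of thermosteric rise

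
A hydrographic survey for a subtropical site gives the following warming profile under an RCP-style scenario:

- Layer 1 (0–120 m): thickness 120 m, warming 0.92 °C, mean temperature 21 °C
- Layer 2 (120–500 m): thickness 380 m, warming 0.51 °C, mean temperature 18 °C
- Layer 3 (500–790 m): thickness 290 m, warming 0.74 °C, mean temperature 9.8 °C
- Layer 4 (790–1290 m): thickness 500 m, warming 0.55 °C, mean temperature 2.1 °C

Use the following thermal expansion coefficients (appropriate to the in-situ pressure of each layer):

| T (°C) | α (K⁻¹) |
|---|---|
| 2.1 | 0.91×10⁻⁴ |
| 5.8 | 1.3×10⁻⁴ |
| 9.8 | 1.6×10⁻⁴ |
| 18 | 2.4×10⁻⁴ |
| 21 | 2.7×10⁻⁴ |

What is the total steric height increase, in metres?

Δh ≈ 0.136 m

Layer 1 at 21 °C → α = 2.7×10⁻⁴ K⁻¹
Layer 2 at 18 °C → α = 2.4×10⁻⁴ K⁻¹
Layer 3 at 9.8 °C → α = 1.6×10⁻⁴ K⁻¹
Layer 4 at 2.1 °C → α = 0.91×10⁻⁴ K⁻¹
Layer 1: 0.92 × 2.7×10⁻⁴ × 120 = 0.029808 m
380 × 0.51 × 2.4×10⁻⁴ = 0.046512 m
290 × 1.6×10⁻⁴ × 0.74 = 0.034336 m
790–1290 m: 500 × 0.91×10⁻⁴ × 0.55 = 0.025025 m
Δh = 0.029808 + 0.046512 + 0.034336 + 0.025025 = 0.135681 m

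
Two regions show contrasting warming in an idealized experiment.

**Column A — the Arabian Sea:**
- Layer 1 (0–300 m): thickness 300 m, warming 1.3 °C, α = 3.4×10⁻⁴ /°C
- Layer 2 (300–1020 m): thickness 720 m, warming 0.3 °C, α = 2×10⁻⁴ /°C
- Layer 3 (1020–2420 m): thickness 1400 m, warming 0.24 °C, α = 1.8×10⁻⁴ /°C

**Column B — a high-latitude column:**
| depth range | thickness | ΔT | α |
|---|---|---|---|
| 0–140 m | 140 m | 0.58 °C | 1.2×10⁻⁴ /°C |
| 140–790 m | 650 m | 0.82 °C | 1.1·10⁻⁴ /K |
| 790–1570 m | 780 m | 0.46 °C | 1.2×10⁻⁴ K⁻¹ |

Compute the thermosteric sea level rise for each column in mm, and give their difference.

A: 236 mm; B: 111 mm; difference 125 mm

A 300 × 1.3 × 3.4×10⁻⁴ = 0.13260 m
A Layer 2: 0.3 × 720 × 2×10⁻⁴ = 0.04320 m
A Layer 3: 0.24 × 1.8×10⁻⁴ × 1400 = 0.06048 m
A total: 0.23628 m
B Layer 1: 140 × 0.58 × 1.2×10⁻⁴ = 0.009744 m
B 140–790 m: 1.1×10⁻⁴ × 0.82 × 650 = 0.05863 m
B 1.2×10⁻⁴ × 0.46 × 780 = 0.043056 m
B total: 0.11143 m
Difference: 0.23628 − 0.11143 = 0.12485 m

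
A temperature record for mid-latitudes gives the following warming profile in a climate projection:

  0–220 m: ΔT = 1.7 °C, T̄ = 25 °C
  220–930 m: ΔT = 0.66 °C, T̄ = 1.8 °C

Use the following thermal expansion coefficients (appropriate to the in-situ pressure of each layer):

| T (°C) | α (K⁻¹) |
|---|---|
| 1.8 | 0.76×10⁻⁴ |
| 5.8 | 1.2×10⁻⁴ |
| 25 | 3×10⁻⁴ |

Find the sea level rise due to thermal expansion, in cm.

Layer 1 at 25 °C → α = 3×10⁻⁴ K⁻¹
Layer 2 at 1.8 °C → α = 0.76×10⁻⁴ K⁻¹
0–220 m: 1.7 × 3×10⁻⁴ × 220 = 0.11220 m
Layer 2: 0.76×10⁻⁴ × 710 × 0.66 = 0.0356136 m
Δh = 0.11220 + 0.0356136 = 0.1478136 m ≈ 14.8 cm

about 14.8 cm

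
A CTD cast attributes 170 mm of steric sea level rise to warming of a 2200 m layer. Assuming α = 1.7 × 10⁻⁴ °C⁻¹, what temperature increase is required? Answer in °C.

ΔT = Δh/(αH) = 0.17 / (1.7×10⁻⁴ × 2200) ≈ 0.4545 °C

ΔT ≈ 0.45 °C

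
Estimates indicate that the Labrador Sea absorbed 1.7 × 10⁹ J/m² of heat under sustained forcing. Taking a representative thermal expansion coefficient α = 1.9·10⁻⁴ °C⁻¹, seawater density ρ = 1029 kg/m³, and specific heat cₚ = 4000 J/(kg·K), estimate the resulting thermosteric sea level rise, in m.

Δh = αQ/(ρcₚ) = 1.9×10⁻⁴ × 1.7×10⁹ / (1029 × 4000) ≈ 0.078474 m

0.078 m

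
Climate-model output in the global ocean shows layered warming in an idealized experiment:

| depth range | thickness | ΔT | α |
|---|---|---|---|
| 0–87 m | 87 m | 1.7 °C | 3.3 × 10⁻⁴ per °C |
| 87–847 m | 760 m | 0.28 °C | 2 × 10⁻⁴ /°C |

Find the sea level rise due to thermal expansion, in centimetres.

about 9.1 cm

0–87 m: 3.3×10⁻⁴ × 1.7 × 87 = 0.048807 m
87–847 m: 2×10⁻⁴ × 760 × 0.28 = 0.04256 m
Δh = 0.048807 + 0.04256 = 0.091367 m ≈ 9.1 cm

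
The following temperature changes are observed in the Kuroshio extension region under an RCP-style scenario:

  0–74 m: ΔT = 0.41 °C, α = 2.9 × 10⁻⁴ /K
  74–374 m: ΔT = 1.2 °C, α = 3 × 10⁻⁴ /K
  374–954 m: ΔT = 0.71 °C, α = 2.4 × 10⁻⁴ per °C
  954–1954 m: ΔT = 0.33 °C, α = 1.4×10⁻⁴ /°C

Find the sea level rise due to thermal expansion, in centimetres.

Δh ≈ 26.2 cm

Layer 1: 2.9×10⁻⁴ × 74 × 0.41 = 0.0087986 m
Layer 2: 1.2 × 300 × 3×10⁻⁴ = 0.10800 m
Layer 3: 580 × 2.4×10⁻⁴ × 0.71 = 0.098832 m
954–1954 m: 1000 × 0.33 × 1.4×10⁻⁴ = 0.04620 m
Δh = 0.0087986 + 0.10800 + 0.098832 + 0.04620 = 0.2618306 m ≈ 26.2 cm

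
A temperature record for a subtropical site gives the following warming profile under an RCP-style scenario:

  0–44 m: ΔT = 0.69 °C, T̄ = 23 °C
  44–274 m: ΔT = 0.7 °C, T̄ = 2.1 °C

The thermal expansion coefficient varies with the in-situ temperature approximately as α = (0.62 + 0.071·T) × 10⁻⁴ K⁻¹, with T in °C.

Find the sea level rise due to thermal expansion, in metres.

Δh ≈ 0.0192 m

Layer 1: α = (0.62 + 0.071×23)×10⁻⁴ = 2.253×10⁻⁴ K⁻¹
Layer 2: α = (0.62 + 0.071×2.1)×10⁻⁴ = 0.7691×10⁻⁴ K⁻¹
2.253×10⁻⁴ × 0.69 × 44 = 0.006840108 m
44–274 m: 0.7691×10⁻⁴ × 230 × 0.7 = 0.01238251 m
Δh = 0.006840108 + 0.01238251 = 0.019222618 m ≈ 0.0192 m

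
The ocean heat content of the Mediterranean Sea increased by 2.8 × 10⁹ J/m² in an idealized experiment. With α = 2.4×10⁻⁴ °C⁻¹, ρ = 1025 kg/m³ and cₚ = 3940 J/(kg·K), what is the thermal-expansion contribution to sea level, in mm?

Δh = αQ/(ρcₚ) = 2.4×10⁻⁴ × 2.8×10⁹ / (1025 × 3940) ≈ 0.16640 m

166 mm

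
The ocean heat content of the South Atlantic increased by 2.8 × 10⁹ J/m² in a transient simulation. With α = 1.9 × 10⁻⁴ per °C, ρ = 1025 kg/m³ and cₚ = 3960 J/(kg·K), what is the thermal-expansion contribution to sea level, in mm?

Δh = 131 mm

Δh = αQ/(ρcₚ) = 1.9×10⁻⁴ × 2.8×10⁹ / (1025 × 3960) ≈ 0.13107 m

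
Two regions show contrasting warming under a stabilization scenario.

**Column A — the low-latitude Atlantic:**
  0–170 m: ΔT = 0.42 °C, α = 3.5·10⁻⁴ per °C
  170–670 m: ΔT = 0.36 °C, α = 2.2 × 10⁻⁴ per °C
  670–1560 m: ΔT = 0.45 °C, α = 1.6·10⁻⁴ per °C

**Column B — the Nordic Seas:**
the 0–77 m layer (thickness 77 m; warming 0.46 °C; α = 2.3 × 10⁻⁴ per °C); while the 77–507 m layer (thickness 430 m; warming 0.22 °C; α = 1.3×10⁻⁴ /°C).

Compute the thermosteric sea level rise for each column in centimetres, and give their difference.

Δh_A ≈ 13 cm, Δh_B ≈ 2.0 cm; difference ≈ 11 cm

A Layer 1: 3.5×10⁻⁴ × 0.42 × 170 = 0.02499 m
A 170–670 m: 0.36 × 500 × 2.2×10⁻⁴ = 0.03960 m
A Layer 3: 890 × 1.6×10⁻⁴ × 0.45 = 0.06408 m
A total: 0.12867 m
B 0–77 m: 2.3×10⁻⁴ × 0.46 × 77 = 0.0081466 m
B 77–507 m: 1.3×10⁻⁴ × 430 × 0.22 = 0.012298 m
B total: 0.0204446 m
Difference: 0.12867 − 0.0204446 = 0.1082254 m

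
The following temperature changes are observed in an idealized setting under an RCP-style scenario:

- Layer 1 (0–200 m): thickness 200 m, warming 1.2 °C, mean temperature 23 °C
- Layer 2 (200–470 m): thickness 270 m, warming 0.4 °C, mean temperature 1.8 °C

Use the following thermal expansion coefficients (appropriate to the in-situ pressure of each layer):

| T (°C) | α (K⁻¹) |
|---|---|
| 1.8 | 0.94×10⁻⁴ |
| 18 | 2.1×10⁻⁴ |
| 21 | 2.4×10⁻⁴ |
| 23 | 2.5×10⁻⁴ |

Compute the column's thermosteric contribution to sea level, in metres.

0.0702 m of thermosteric rise

Layer 1 at 23 °C → α = 2.5×10⁻⁴ K⁻¹
Layer 2 at 1.8 °C → α = 0.94×10⁻⁴ K⁻¹
200 × 2.5×10⁻⁴ × 1.2 = 0.06000 m
Layer 2: 0.94×10⁻⁴ × 270 × 0.4 = 0.010152 m
Δh = 0.06000 + 0.010152 = 0.070152 m ≈ 0.0702 m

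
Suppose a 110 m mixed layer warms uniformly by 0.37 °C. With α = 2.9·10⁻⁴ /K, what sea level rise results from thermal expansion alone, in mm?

Δh = 12 mm

Δh = αΔT·H = 2.9×10⁻⁴ × 0.37 × 110 = 0.011803 m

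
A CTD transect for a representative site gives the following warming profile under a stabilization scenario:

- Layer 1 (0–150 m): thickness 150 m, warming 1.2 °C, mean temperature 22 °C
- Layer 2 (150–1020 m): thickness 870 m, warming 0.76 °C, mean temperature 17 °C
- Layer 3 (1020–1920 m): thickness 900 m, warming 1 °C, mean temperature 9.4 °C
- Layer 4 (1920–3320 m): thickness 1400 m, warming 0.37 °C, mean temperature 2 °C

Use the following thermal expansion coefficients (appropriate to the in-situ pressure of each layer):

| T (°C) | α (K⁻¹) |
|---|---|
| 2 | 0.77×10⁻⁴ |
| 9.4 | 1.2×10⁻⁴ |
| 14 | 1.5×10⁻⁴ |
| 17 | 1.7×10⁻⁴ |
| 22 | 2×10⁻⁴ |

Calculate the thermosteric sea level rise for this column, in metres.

Layer 1 at 22 °C → α = 2×10⁻⁴ K⁻¹
Layer 2 at 17 °C → α = 1.7×10⁻⁴ K⁻¹
Layer 3 at 9.4 °C → α = 1.2×10⁻⁴ K⁻¹
Layer 4 at 2 °C → α = 0.77×10⁻⁴ K⁻¹
0–150 m: 150 × 1.2 × 2×10⁻⁴ = 0.03600 m
0.76 × 870 × 1.7×10⁻⁴ = 0.112404 m
Layer 3: 1.2×10⁻⁴ × 1 × 900 = 0.10800 m
0.37 × 1400 × 0.77×10⁻⁴ = 0.039886 m
Δh = 0.03600 + 0.112404 + 0.10800 + 0.039886 = 0.29629 m ≈ 0.296 m

0.296 m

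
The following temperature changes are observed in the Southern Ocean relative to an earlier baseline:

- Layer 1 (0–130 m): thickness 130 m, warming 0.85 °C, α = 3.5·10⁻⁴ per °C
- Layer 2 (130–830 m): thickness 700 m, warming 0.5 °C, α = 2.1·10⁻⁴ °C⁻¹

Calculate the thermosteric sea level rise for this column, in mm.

110 mm of thermosteric rise

0.85 × 3.5×10⁻⁴ × 130 = 0.038675 m
700 × 2.1×10⁻⁴ × 0.5 = 0.07350 m
Δh = 0.038675 + 0.07350 = 0.112175 m ≈ 110 mm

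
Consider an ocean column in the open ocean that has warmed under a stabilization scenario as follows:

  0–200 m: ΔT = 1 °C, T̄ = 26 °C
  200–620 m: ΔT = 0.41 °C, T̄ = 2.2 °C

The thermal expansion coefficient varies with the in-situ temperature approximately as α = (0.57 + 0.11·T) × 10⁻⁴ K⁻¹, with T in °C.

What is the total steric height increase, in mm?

Δh = 83 mm

Layer 1: α = (0.57 + 0.11×26)×10⁻⁴ = 3.43×10⁻⁴ K⁻¹
Layer 2: α = (0.57 + 0.11×2.2)×10⁻⁴ = 0.812×10⁻⁴ K⁻¹
0–200 m: 3.43×10⁻⁴ × 1 × 200 = 0.06860 m
200–620 m: 420 × 0.812×10⁻⁴ × 0.41 = 0.01398264 m
Δh = 0.06860 + 0.01398264 = 0.08258264 m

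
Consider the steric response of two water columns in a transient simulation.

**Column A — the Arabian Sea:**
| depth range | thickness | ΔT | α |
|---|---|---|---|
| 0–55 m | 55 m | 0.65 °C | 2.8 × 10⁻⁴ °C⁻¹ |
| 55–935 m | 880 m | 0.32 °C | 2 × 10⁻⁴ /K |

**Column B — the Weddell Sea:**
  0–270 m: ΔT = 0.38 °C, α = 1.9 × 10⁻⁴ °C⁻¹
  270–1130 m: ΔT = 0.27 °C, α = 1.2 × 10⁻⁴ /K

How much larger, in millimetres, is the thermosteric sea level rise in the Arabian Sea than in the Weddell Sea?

A 2.8×10⁻⁴ × 55 × 0.65 = 0.01001 m
A 0.32 × 2×10⁻⁴ × 880 = 0.05632 m
A total: 0.06633 m
B 0.38 × 270 × 1.9×10⁻⁴ = 0.019494 m
B 270–1130 m: 0.27 × 860 × 1.2×10⁻⁴ = 0.027864 m
B total: 0.047358 m
Difference: 0.06633 − 0.047358 = 0.018972 m

19.0 mm larger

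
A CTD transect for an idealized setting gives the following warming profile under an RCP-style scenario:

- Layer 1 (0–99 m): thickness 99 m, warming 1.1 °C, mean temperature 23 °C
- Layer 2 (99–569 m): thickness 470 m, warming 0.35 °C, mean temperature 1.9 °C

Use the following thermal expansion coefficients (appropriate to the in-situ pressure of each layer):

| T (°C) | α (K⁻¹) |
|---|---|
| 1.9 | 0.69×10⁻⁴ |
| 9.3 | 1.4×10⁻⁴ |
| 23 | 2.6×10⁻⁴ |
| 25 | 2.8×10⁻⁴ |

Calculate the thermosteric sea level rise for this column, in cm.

Layer 1 at 23 °C → α = 2.6×10⁻⁴ K⁻¹
Layer 2 at 1.9 °C → α = 0.69×10⁻⁴ K⁻¹
Layer 1: 1.1 × 99 × 2.6×10⁻⁴ = 0.028314 m
Layer 2: 470 × 0.69×10⁻⁴ × 0.35 = 0.0113505 m
Δh = 0.028314 + 0.0113505 = 0.0396645 m

Δh = 4.0 cm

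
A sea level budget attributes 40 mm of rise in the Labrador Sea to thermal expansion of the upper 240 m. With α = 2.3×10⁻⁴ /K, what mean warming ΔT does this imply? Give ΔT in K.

ΔT ≈ 0.72 K

ΔT = Δh/(αH) = 0.04 / (2.3×10⁻⁴ × 240) ≈ 0.7246 K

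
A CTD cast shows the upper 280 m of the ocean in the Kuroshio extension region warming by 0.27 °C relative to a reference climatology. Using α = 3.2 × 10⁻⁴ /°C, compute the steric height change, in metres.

0.0242 m of thermosteric rise

Δh = αΔT·H = 3.2×10⁻⁴ × 0.27 × 280 = 0.024192 m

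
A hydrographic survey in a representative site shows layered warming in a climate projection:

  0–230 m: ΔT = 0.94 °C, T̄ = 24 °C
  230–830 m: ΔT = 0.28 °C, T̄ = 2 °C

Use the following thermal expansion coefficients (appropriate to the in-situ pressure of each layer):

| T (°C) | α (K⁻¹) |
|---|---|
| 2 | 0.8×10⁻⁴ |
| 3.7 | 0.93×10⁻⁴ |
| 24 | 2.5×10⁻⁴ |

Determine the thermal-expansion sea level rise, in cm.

Layer 1 at 24 °C → α = 2.5×10⁻⁴ K⁻¹
Layer 2 at 2 °C → α = 0.8×10⁻⁴ K⁻¹
Layer 1: 0.94 × 2.5×10⁻⁴ × 230 = 0.05405 m
230–830 m: 0.28 × 0.8×10⁻⁴ × 600 = 0.01344 m
Δh = 0.05405 + 0.01344 = 0.06749 m ≈ 6.7 cm

6.7 cm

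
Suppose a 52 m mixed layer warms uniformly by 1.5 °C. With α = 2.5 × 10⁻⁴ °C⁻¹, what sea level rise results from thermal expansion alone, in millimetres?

Δh = αΔT·H = 2.5×10⁻⁴ × 1.5 × 52 = 0.01950 m

Δh ≈ 19.5 mm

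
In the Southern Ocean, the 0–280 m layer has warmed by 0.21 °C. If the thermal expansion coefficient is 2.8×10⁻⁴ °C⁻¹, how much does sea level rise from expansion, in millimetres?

Δh = αΔT·H = 2.8×10⁻⁴ × 0.21 × 280 = 0.016464 m

Δh = 16.5 mm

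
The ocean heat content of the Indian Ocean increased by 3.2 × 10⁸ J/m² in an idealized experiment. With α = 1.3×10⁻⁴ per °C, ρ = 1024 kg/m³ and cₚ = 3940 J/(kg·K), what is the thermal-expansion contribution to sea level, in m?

Δh = αQ/(ρcₚ) = 1.3×10⁻⁴ × 3.2×10⁸ / (1024 × 3940) ≈ 0.010311 m

0.010 m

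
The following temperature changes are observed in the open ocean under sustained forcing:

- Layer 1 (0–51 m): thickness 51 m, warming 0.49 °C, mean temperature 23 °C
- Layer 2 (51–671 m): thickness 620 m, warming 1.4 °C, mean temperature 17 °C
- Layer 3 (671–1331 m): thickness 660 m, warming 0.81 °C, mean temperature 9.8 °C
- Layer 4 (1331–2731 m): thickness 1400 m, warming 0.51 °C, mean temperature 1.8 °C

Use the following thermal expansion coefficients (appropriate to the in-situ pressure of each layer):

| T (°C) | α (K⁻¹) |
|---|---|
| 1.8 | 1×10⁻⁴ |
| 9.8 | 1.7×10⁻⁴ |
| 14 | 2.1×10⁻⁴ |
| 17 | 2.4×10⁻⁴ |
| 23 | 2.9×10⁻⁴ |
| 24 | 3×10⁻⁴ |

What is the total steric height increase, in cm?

Layer 1 at 23 °C → α = 2.9×10⁻⁴ K⁻¹
Layer 2 at 17 °C → α = 2.4×10⁻⁴ K⁻¹
Layer 3 at 9.8 °C → α = 1.7×10⁻⁴ K⁻¹
Layer 4 at 1.8 °C → α = 1×10⁻⁴ K⁻¹
0–51 m: 51 × 2.9×10⁻⁴ × 0.49 = 0.0072471 m
Layer 2: 620 × 1.4 × 2.4×10⁻⁴ = 0.20832 m
0.81 × 660 × 1.7×10⁻⁴ = 0.090882 m
Layer 4: 0.51 × 1400 × 1×10⁻⁴ = 0.07140 m
Δh = 0.0072471 + 0.20832 + 0.090882 + 0.07140 = 0.3778491 m ≈ 37.8 cm

about 37.8 cm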